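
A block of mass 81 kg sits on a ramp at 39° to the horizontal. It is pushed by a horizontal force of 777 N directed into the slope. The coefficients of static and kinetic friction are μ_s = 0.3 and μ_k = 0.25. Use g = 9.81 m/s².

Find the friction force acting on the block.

f ≈ 104 N (down the incline)

The horizontal push has a component P sin θ into the surface, so N = m g cos θ + P sin θ = 617.5 + 489 = 1107 N.
Along the incline, the net driving force (taking up-slope positive) is P cos θ − m g sin θ = 603.8 − 500.1 = 103.8 N, so equilibrium requires friction f = -103.8 N (down-slope).
The limit of static friction is μ_s N = 332 N.
Since 103.8 N is within the 332 N limit, the block stays put and friction is exactly 104 N.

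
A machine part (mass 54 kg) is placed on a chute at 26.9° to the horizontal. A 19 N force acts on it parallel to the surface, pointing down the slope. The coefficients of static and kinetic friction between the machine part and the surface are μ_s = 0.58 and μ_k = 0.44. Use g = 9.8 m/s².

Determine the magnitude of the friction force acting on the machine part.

Normal force: N = m g cos θ = 54 × 9.8 × cos 26.9° = 471.9 N.
For equilibrium along the incline the friction force must supply f = m g sin θ + P = 239.4 + 19 = 258.4 N (positive meaning up-slope).
Maximum static friction available: μ_s N = 0.58 × 471.9 = 273.7 N.
Since |258.4| ≤ 273.7 N, no slip — friction simply equals what equilibrium demands.

f ≈ 258 N (up the incline)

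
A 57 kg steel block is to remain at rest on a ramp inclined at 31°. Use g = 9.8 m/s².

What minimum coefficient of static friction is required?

At the slip threshold m g sin θ = μ_s m g cos θ, so μ_s,min = tan θ.
μ_s,min = tan 31° = 0.601.

μ_s,min ≈ 0.601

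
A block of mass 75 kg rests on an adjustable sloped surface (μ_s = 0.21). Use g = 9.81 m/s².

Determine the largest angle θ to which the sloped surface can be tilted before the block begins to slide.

At the slip threshold, m g sin θ = μ_s · m g cos θ, so tan θ = μ_s.
θ_max = arctan(0.21) = 11.9°.

θ_max ≈ 11.9°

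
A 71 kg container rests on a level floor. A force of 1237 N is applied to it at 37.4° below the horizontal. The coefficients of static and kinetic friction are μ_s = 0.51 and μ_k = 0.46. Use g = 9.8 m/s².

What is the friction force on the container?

f ≈ 666 N

The vertical component of P adds to the normal force: N = m g + P sin α = 695.8 + 751.3 = 1447 N.
Horizontally, friction must balance P cos α = 982.7 N.
μ_s N = 0.51 × 1447 = 738 N.
982.7 > 738 N → the container slides; f = μ_k N = 0.46×1447 = 666 N.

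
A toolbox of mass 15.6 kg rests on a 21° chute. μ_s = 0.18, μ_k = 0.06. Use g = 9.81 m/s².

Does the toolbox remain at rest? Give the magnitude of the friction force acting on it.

N = m g cos θ = 143 N.
Down-slope weight component: m g sin θ = 54.8 N.
μ_s N = 25.7 N.
54.8 > 25.7 N, so it slides; kinetic friction f = μ_k N = 0.06×143 = 8.57 N.

f ≈ 8.57 N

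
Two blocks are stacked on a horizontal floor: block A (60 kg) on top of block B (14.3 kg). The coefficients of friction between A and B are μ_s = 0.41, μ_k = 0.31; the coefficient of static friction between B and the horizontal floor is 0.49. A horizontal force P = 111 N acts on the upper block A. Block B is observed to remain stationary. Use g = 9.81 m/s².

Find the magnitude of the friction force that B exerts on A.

f ≈ 111 N

Between the blocks, N₁ = m_A g = 588.6 N.
So the A–B interface can sustain at most μ_s N₁ = 241.3 N of static friction.
P = 111 N is within that limit, so A and B move together (both at rest); the A–B friction is simply f₁ = P = 111 N.
B experiences an equal 111 N forward from A (third law). B is in equilibrium, so the floor supplies f₂ = 111 N of static friction (limit μ_s(m_A+m_B)g = 357.2 N, not exceeded).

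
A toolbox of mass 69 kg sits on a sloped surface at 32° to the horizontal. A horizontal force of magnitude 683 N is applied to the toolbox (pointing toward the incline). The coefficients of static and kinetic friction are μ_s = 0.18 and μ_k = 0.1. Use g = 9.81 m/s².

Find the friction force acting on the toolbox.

f ≈ 93.6 N (down the incline)

The horizontal push has a component P sin θ into the surface, so N = m g cos θ + P sin θ = 574 + 361.9 = 936 N.
Along the incline, the net driving force (taking up-slope positive) is P cos θ − m g sin θ = 579.2 − 358.7 = 220.5 N, so equilibrium requires friction f = -220.5 N (down-slope).
The limit of static friction is μ_s N = 168.5 N.
The required 220.5 N exceeds the static limit, so the toolbox slides up-slope and f = μ_k N = 0.1×936 = 93.6 N.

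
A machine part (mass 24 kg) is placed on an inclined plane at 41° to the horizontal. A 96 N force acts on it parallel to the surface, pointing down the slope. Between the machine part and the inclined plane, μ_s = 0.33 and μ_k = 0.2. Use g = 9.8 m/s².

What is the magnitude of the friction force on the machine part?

f ≈ 35.5 N (up the incline)

Perpendicular to the surface, N = m g cos θ = 24·9.8·cos 41° = 177.5 N.
For equilibrium along the incline the friction force must supply f = m g sin θ + P = 154.3 + 96 = 250.3 N (positive meaning up-slope).
Maximum static friction available: μ_s N = 0.33 × 177.5 = 58.58 N.
Since |250.3| > 58.58 N, static friction cannot hold it; the machine part slides down the incline and kinetic friction applies: f = μ_k N = 0.2 × 177.5 = 35.5 N.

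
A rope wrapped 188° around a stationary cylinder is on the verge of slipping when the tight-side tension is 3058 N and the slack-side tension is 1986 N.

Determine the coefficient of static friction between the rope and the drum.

μ ≈ 0.132

T₂/T₁ = e^{μβ} → μ = ln(T₂/T₁)/β.
β = 188° = 3.281 rad.
μ = ln(3058/1986)/3.281 = ln(1.54)/3.281 = 0.132.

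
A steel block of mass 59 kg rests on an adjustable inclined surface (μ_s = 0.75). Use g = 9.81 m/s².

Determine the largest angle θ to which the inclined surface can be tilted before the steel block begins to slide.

θ_max ≈ 36.9°

At the slip threshold, m g sin θ = μ_s · m g cos θ, so tan θ = μ_s.
θ_max = arctan(0.75) = 36.9°.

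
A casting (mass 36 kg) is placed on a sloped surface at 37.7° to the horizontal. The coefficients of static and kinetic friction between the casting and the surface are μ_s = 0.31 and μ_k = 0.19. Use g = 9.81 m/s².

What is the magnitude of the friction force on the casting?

f ≈ 53.1 N (up the incline)

Normal force: N = m g cos θ = 36 × 9.81 × cos 37.7° = 279.4 N.
For equilibrium along the incline, friction must balance the weight component: f = m g sin θ = 216 N up the slope.
The static-friction ceiling is μ_s N = 0.31 × 279.4 = 86.62 N.
|216| exceeds 86.62 N, so the casting slips down-slope; friction is kinetic, f = μ_k N = 0.19×279.4 = 53.1 N.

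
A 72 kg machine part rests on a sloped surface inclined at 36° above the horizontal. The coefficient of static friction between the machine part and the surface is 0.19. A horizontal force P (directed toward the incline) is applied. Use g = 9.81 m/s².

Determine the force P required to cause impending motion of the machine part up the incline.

P ≈ 751 N

At impending motion up the slope, friction acts down-slope at its limit: f = μ_s N.
Perpendicular to the incline: N = m g cos θ + P sin θ.
Along the incline: P cos θ = m g sin θ + μ_s N = m g sin θ + μ_s (m g cos θ + P sin θ).
Solving, P (cos θ − μ_s sin θ) = m g (sin θ + μ_s cos θ), so P = 72×9.81×(sin 36° + 0.19 cos 36°)/(cos 36° − 0.19 sin 36°) = 706×0.7415/0.6973 = 751 N.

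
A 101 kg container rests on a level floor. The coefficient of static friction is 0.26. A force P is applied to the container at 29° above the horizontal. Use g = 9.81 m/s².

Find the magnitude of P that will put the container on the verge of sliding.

P ≈ 257 N

N = m g − P sin α (the pull lifts the container).
At impending slip, P cos α = μ_s N = μ_s (m g − P sin α).
Solving: P (cos α + μ_s sin α) = μ_s m g → P = 0.26×991/(cos 29° + 0.26 sin 29°) = 258/1.001 = 257 N.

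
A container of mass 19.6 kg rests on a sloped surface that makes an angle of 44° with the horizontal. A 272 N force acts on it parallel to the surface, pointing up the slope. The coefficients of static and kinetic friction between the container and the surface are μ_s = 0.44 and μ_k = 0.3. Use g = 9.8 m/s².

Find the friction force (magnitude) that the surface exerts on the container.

The normal reaction is N = m g cos θ = 138.2 N.
For equilibrium along the incline the friction force must supply f = m g sin θ − P = 133.4 − 272 = -138.6 N (positive meaning up-slope).
Static friction can supply at most μ_s N = 60.8 N.
Since |-138.6| > 60.8 N, static friction cannot hold it; the container slides up the incline and kinetic friction applies: f = μ_k N = 0.3 × 138.2 = 41.5 N.

f ≈ 41.5 N (down the incline)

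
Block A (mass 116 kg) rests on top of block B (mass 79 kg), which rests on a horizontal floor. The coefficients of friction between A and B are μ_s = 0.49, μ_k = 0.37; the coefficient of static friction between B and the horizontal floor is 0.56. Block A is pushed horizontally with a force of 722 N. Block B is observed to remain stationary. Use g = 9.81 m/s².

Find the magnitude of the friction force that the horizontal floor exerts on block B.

f ≈ 421 N

Between the blocks, N₁ = m_A g = 1138 N.
So the A–B interface can sustain at most μ_s N₁ = 557.6 N of static friction.
Since P = 722 N > 557.6 N, A slides on B; the A–B friction is kinetic: f₁ = μ_k N₁ = 0.37×1138 = 421 N.
B experiences an equal 421 N forward from A (third law). B is in equilibrium, so the floor supplies f₂ = 421 N of static friction (limit μ_s(m_A+m_B)g = 1071 N, not exceeded).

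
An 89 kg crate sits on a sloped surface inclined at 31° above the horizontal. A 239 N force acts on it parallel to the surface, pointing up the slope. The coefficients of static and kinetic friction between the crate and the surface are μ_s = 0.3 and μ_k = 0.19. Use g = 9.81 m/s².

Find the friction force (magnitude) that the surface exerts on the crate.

Perpendicular to the surface, N = m g cos θ = 89·9.81·cos 31° = 748.4 N.
For equilibrium along the incline the friction force must supply f = m g sin θ − P = 449.7 − 239 = 210.7 N (positive meaning up-slope).
Maximum static friction available: μ_s N = 0.3 × 748.4 = 224.5 N.
Since |210.7| ≤ 224.5 N, the crate remains in static equilibrium and friction takes exactly the required value.

f ≈ 211 N (up the incline)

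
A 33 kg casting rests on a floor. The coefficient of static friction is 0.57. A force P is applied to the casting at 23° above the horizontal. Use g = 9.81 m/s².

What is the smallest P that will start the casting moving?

N = m g − P sin α (the pull lifts the casting).
At impending slip, P cos α = μ_s N = μ_s (m g − P sin α).
Solving: P (cos α + μ_s sin α) = μ_s m g → P = 0.57×324/(cos 23° + 0.57 sin 23°) = 185/1.143 = 161 N.

P ≈ 161 N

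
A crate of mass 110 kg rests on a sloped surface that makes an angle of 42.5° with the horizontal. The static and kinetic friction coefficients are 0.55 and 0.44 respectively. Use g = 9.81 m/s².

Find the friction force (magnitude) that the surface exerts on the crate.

The normal reaction is N = m g cos θ = 795.6 N.
For equilibrium along the incline, friction must balance the weight component: f = m g sin θ = 729 N up the slope.
The static-friction ceiling is μ_s N = 0.55 × 795.6 = 437.6 N.
|729| exceeds 437.6 N, so the crate slips down-slope; friction is kinetic, f = μ_k N = 0.44×795.6 = 350 N.

f ≈ 350 N (up the incline)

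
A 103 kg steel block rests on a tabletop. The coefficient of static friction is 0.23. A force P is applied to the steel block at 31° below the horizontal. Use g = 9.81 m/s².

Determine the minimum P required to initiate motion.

N = m g + P sin α (the push presses the steel block into the tabletop).
At impending slip, P cos α = μ_s N = μ_s (m g + P sin α).
Solving: P (cos α − μ_s sin α) = μ_s m g → P = 0.23×1010/(cos 31° − 0.23 sin 31°) = 232/0.7387 = 315 N.

P ≈ 315 N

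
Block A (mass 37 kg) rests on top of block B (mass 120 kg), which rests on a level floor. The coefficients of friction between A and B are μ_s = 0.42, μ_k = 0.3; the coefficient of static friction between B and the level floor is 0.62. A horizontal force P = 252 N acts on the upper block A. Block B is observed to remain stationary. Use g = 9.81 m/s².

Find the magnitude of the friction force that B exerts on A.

f ≈ 109 N

The normal force B exerts on A is simply A's weight, N₁ = 363 N.
Maximum static friction on A from B: μ_s N₁ = 0.42×363 = 152.4 N.
P = 252 N exceeds that limit, so A slips over B and the interface friction becomes kinetic: f₁ = μ_k N₁ = 0.3×363 = 109 N.
B experiences an equal 109 N forward from A (third law). B is in equilibrium, so the floor supplies f₂ = 109 N of static friction (limit μ_s(m_A+m_B)g = 954.9 N, not exceeded).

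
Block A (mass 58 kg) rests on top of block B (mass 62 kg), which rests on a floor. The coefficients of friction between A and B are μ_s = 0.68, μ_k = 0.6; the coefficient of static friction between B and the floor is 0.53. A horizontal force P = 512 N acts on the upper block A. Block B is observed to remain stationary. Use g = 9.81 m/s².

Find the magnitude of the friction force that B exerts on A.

f ≈ 341 N

Normal force at the A–B interface: N₁ = m_A g = 569 N.
Maximum static friction on A from B: μ_s N₁ = 0.68×569 = 386.9 N.
P = 512 N exceeds that limit, so A slips over B and the interface friction becomes kinetic: f₁ = μ_k N₁ = 0.6×569 = 341 N.
B experiences an equal 341 N forward from A (third law). B is in equilibrium, so the floor supplies f₂ = 341 N of static friction (limit μ_s(m_A+m_B)g = 623.9 N, not exceeded).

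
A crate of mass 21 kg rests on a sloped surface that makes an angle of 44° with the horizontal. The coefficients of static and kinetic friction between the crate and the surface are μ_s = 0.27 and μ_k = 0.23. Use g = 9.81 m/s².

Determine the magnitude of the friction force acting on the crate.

Normal force: N = m g cos θ = 21 × 9.81 × cos 44° = 148.2 N.
Along the slope the weight component is m g sin θ = 143.1 N; friction must supply exactly this, acting up-slope.
The static-friction ceiling is μ_s N = 0.27 × 148.2 = 40.01 N.
|143.1| exceeds 40.01 N, so the crate slips down-slope; friction is kinetic, f = μ_k N = 0.23×148.2 = 34.1 N.

f ≈ 34.1 N (up the incline)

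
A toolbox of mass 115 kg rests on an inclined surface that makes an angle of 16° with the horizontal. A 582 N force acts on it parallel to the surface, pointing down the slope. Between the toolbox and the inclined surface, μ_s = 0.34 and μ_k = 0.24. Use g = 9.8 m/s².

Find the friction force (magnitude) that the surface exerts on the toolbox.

f ≈ 260 N (up the incline)

Normal force: N = m g cos θ = 115 × 9.8 × cos 16° = 1083 N.
For equilibrium along the incline the friction force must supply f = m g sin θ + P = 310.6 + 582 = 892.6 N (positive meaning up-slope).
Static friction can supply at most μ_s N = 368.3 N.
Since |892.6| > 368.3 N, static friction cannot hold it; the toolbox slides down the incline and kinetic friction applies: f = μ_k N = 0.24 × 1083 = 260 N.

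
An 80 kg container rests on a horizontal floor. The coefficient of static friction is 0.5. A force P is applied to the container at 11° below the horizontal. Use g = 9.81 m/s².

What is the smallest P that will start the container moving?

N = m g + P sin α (the push presses the container into the horizontal floor).
At impending slip, P cos α = μ_s N = μ_s (m g + P sin α).
Solving: P (cos α − μ_s sin α) = μ_s m g → P = 0.5×785/(cos 11° − 0.5 sin 11°) = 392/0.8862 = 443 N.

P ≈ 443 N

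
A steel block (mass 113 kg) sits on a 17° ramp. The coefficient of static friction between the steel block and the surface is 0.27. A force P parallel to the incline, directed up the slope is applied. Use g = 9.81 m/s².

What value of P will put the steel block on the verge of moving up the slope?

At impending motion up the slope, friction acts down-slope at its limit: f = μ_s N.
P is parallel to the surface, so N = m g cos θ = 1060 N.
Along the incline: P = m g sin θ + μ_s N = 324 + 0.27×1060 = 610 N.

P ≈ 610 N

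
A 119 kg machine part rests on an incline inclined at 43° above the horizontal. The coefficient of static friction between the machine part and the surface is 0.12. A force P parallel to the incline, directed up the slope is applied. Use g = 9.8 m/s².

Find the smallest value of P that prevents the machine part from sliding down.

The machine part tends to slide down (tan θ > μ_s), so at the point of impending slip friction acts up-slope at its limit: f = μ_s N.
P is parallel to the surface, so N = m g cos θ = 853 N.
Along the incline: P + μ_s N = m g sin θ, so P = 795 − 0.12×853 = 693 N.

P_min ≈ 693 N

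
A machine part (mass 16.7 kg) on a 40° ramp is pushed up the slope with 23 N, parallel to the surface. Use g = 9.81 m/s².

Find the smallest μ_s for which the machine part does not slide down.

N = m g cos θ = 125.5 N.
Friction must make up the shortfall along the incline: f = m g sin θ − P = 105.3 − 23 = 82.31 N.
At the threshold f = μ_s N, so μ_s,min = 82.31/125.5 = 0.656.

μ_s,min ≈ 0.656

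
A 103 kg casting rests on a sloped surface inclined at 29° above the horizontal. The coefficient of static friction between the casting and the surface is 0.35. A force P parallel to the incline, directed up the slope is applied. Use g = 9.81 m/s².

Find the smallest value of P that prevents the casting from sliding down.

The casting tends to slide down (tan θ > μ_s), so at the point of impending slip friction acts up-slope at its limit: f = μ_s N.
P is parallel to the surface, so N = m g cos θ = 884 N.
Along the incline: P + μ_s N = m g sin θ, so P = 490 − 0.35×884 = 181 N.

P_min ≈ 181 N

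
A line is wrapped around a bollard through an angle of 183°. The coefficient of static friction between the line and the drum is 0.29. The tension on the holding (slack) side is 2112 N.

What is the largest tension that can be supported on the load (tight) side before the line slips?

At impending slip the capstan equation gives T₂/T₁ = e^{μβ} with β in radians.
β = 183° × π/180 = 3.194 rad.
e^{μβ} = e^{0.29×3.194} = 2.525.
T₂ = T₁ · e^{μβ} = 2112 × 2.525 = 5330 N.

T_max ≈ 5330 N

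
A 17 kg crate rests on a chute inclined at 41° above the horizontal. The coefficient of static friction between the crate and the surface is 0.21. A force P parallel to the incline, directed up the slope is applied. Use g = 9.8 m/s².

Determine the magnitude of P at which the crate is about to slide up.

P ≈ 136 N

At impending motion up the slope, friction acts down-slope at its limit: f = μ_s N.
P is parallel to the surface, so N = m g cos θ = 126 N.
Along the incline: P = m g sin θ + μ_s N = 109 + 0.21×126 = 136 N.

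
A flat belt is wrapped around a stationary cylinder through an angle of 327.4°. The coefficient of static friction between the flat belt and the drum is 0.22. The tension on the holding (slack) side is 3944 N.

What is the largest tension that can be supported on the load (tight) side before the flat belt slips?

At impending slip the capstan equation gives T₂/T₁ = e^{μβ} with β in radians.
β = 327.4° × π/180 = 5.714 rad.
e^{μβ} = e^{0.22×5.714} = 3.515.
T₂ = T₁ · e^{μβ} = 3944 × 3.515 = 13900 N.

T_max ≈ 13900 N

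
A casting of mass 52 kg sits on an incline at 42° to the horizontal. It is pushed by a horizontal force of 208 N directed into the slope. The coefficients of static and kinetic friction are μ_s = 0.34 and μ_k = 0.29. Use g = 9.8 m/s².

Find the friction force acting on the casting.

Normal direction: N = m g cos θ + P sin θ = 517.9 N.
Parallel to the incline: P cos θ − m g sin θ = 154.6 − 341 = -186.4 N; the friction needed to balance this is 186.4 N acting up the slope.
Maximum static friction: μ_s N = 0.34 × 517.9 = 176.1 N.
|f_req| = 186.4 > 176.1 N → the casting slides down the incline; f = μ_k N = 0.29 × 517.9 = 150 N.

f ≈ 150 N (up the incline)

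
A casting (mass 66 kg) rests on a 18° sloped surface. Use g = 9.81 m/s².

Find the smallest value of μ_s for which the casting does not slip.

μ_s,min ≈ 0.325

At the slip threshold m g sin θ = μ_s m g cos θ, so μ_s,min = tan θ.
μ_s,min = tan 18° = 0.325.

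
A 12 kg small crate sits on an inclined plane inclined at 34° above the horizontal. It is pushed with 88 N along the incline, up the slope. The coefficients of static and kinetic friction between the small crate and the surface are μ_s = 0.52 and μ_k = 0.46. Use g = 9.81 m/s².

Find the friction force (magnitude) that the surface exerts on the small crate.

Perpendicular to the surface, N = m g cos θ = 12·9.81·cos 34° = 97.59 N.
The friction needed for equilibrium is m g sin θ − P = 65.83 − 88 = -22.17 N, measured positive up-slope.
Maximum static friction available: μ_s N = 0.52 × 97.59 = 50.75 N.
Since |-22.17| ≤ 50.75 N, static friction is sufficient; f equals the required value, not μ_s N.

f ≈ 22.2 N (down the incline)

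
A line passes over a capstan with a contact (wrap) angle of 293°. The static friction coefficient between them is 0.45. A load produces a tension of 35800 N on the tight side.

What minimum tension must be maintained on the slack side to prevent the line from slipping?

T_min ≈ 3580 N

Capstan equation at impending slip: T_tight/T_slack = e^{μβ}.
β = 293° = 5.114 rad; e^{μβ} = e^{0.45×5.114} = 9.986.
T_slack = T_tight / e^{μβ} = 35800 / 9.986 = 3580 N.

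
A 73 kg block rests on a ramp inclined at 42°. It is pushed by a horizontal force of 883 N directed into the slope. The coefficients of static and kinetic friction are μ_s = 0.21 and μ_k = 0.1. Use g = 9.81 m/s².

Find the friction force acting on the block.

Normal direction: N = m g cos θ + P sin θ = 1123 N.
Along the incline, the net driving force (taking up-slope positive) is P cos θ − m g sin θ = 656.2 − 479.2 = 177 N, so equilibrium requires friction f = -177 N (down-slope).
The limit of static friction is μ_s N = 235.8 N.
Since 177 N is within the 235.8 N limit, the block stays put and friction is exactly 177 N.

f ≈ 177 N (down the incline)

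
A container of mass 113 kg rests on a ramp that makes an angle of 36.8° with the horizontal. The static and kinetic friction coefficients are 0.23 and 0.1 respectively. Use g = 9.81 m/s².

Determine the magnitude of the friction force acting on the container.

f ≈ 88.8 N (up the incline)

Perpendicular to the surface, N = m g cos θ = 113·9.81·cos 36.8° = 887.6 N.
Along the slope the weight component is m g sin θ = 664 N; friction must supply exactly this, acting up-slope.
Maximum static friction available: μ_s N = 0.23 × 887.6 = 204.2 N.
Since |664| > 204.2 N, static friction cannot hold it; the container slides down the incline and kinetic friction applies: f = μ_k N = 0.1 × 887.6 = 88.8 N.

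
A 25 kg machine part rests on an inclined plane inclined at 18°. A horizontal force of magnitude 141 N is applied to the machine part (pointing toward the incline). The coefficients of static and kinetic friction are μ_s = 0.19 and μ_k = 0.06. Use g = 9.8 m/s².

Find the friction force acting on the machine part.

Normal direction: N = m g cos θ + P sin θ = 276.6 N.
Along the incline, the net driving force (taking up-slope positive) is P cos θ − m g sin θ = 134.1 − 75.71 = 58.39 N, so equilibrium requires friction f = -58.39 N (down-slope).
The limit of static friction is μ_s N = 52.55 N.
The required 58.39 N exceeds the static limit, so the machine part slides up-slope and f = μ_k N = 0.06×276.6 = 16.6 N.

f ≈ 16.6 N (down the incline)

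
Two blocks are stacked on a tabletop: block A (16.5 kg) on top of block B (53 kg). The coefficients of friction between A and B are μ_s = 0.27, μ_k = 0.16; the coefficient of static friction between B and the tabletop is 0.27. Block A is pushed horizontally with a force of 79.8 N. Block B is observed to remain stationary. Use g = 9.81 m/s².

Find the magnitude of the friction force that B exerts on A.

f ≈ 25.9 N

Between the blocks, N₁ = m_A g = 161.9 N.
Maximum static friction on A from B: μ_s N₁ = 0.27×161.9 = 43.7 N.
Since P = 79.8 N > 43.7 N, A slides on B; the A–B friction is kinetic: f₁ = μ_k N₁ = 0.16×161.9 = 25.9 N.
B experiences an equal 25.9 N forward from A (third law). B is in equilibrium, so the floor supplies f₂ = 25.9 N of static friction (limit μ_s(m_A+m_B)g = 184.1 N, not exceeded).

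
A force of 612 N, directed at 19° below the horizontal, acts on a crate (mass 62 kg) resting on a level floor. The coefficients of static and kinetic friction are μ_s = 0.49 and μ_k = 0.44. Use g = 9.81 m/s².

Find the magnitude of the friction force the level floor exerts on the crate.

Vertical equilibrium gives N = m g + P sin α = 807.5 N.
Horizontally, friction must balance P cos α = 578.7 N.
The static-friction limit is μ_s N = 395.7 N.
The required friction exceeds μ_s N, so the crate moves and f = μ_k N = 355 N.

f ≈ 355 N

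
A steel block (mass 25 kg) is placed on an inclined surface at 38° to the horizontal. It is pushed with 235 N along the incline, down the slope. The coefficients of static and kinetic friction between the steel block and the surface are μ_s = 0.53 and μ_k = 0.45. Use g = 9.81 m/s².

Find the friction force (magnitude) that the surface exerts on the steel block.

f ≈ 87 N (up the incline)

Perpendicular to the surface, N = m g cos θ = 25·9.81·cos 38° = 193.3 N.
The friction needed for equilibrium is m g sin θ + P = 151 + 235 = 386 N, measured positive up-slope.
Static friction can supply at most μ_s N = 102.4 N.
|386| exceeds 102.4 N, so the steel block slips down-slope; friction is kinetic, f = μ_k N = 0.45×193.3 = 87 N.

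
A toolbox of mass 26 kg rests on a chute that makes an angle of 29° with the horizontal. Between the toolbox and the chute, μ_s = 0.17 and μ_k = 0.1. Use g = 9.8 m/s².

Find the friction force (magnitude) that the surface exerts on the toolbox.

Normal force: N = m g cos θ = 26 × 9.8 × cos 29° = 222.9 N.
Along the slope the weight component is m g sin θ = 123.5 N; friction must supply exactly this, acting up-slope.
Maximum static friction available: μ_s N = 0.17 × 222.9 = 37.89 N.
Since |123.5| > 37.89 N, static friction cannot hold it; the toolbox slides down the incline and kinetic friction applies: f = μ_k N = 0.1 × 222.9 = 22.3 N.

f ≈ 22.3 N (up the incline)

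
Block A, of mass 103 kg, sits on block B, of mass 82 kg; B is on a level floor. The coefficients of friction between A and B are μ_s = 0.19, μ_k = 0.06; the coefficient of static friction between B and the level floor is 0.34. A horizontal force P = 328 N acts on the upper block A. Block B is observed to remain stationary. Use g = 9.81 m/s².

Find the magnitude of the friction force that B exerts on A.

f ≈ 60.6 N

Normal force at the A–B interface: N₁ = m_A g = 1010 N.
Maximum static friction on A from B: μ_s N₁ = 0.19×1010 = 192 N.
Since P = 328 N > 192 N, A slides on B; the A–B friction is kinetic: f₁ = μ_k N₁ = 0.06×1010 = 60.6 N.
B experiences an equal 60.6 N forward from A (third law). B is in equilibrium, so the floor supplies f₂ = 60.6 N of static friction (limit μ_s(m_A+m_B)g = 617 N, not exceeded).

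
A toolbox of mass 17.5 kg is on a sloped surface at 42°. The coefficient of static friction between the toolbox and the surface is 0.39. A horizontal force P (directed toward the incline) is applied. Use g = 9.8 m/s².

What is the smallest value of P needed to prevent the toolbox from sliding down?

The toolbox tends to slide down (tan θ > μ_s), so at the point of impending slip friction acts up-slope at its limit: f = μ_s N.
Perpendicular to the incline: N = m g cos θ + P sin θ.
Along the incline: P cos θ + μ_s N = m g sin θ, i.e. P cos θ + μ_s (m g cos θ + P sin θ) = m g sin θ.
Solving, P (cos θ + μ_s sin θ) = m g (sin θ − μ_s cos θ), so P = 172×0.3793/1.004 = 64.8 N.

P_min ≈ 64.8 N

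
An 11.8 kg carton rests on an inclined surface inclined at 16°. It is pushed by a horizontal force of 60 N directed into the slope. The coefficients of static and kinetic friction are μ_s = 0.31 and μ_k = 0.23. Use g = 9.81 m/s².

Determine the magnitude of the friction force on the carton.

f ≈ 25.8 N (down the incline)

Resolve perpendicular to the incline: N = m g cos θ + P sin θ = 11.8×9.81×cos 16° + 60×sin 16° = 127.8 N.
Parallel to the incline: P cos θ − m g sin θ = 57.68 − 31.91 = 25.77 N; the friction needed to balance this is 25.77 N acting down the slope.
The limit of static friction is μ_s N = 39.62 N.
|f_req| = 25.77 ≤ 39.62 N → the carton is in equilibrium; friction equals the required value.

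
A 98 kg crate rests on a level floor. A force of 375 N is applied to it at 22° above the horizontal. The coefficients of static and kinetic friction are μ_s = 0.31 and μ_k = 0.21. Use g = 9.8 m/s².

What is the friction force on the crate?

The vertical component of P reduces the normal force: N = m g − P sin α = 960.4 − 140.5 = 819.9 N.
Horizontally, friction must balance P cos α = 347.7 N.
μ_s N = 0.31 × 819.9 = 254.2 N.
347.7 > 254.2 N → the crate slides; f = μ_k N = 0.21×819.9 = 172 N.

f ≈ 172 N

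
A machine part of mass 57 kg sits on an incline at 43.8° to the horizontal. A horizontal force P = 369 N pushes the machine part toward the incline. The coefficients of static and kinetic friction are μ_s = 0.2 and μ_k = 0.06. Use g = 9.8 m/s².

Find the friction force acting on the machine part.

Normal direction: N = m g cos θ + P sin θ = 658.6 N.
Parallel to the incline: P cos θ − m g sin θ = 266.3 − 386.6 = -120.3 N; the friction needed to balance this is 120.3 N acting up the slope.
Maximum static friction: μ_s N = 0.2 × 658.6 = 131.7 N.
Since 120.3 N is within the 131.7 N limit, the machine part stays put and friction is exactly 120 N.

f ≈ 120 N (up the incline)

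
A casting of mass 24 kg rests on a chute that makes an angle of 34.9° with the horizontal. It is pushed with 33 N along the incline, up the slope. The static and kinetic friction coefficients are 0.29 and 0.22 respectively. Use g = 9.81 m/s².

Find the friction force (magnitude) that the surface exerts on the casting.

Normal force: N = m g cos θ = 24 × 9.81 × cos 34.9° = 193.1 N.
Parallel to the incline, ΣF = 0 gives f = m g sin θ − P = 134.7 − 33 = 101.7 N (up-slope positive).
The static-friction ceiling is μ_s N = 0.29 × 193.1 = 56 N.
Since |101.7| > 56 N, static friction cannot hold it; the casting slides down the incline and kinetic friction applies: f = μ_k N = 0.22 × 193.1 = 42.5 N.

f ≈ 42.5 N (up the incline)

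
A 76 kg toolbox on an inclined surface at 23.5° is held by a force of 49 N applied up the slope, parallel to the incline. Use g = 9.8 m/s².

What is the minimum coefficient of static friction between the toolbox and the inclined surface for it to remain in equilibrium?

N = m g cos θ = 683 N.
Friction must make up the shortfall along the incline: f = m g sin θ − P = 297 − 49 = 248 N.
At the threshold f = μ_s N, so μ_s,min = 248/683 = 0.363.

μ_s,min ≈ 0.363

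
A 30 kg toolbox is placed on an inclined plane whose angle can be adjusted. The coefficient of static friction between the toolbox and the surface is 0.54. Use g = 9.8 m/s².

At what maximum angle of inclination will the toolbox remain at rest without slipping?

At the slip threshold, m g sin θ = μ_s · m g cos θ, so tan θ = μ_s.
θ_max = arctan(0.54) = 28.4°.

θ_max ≈ 28.4°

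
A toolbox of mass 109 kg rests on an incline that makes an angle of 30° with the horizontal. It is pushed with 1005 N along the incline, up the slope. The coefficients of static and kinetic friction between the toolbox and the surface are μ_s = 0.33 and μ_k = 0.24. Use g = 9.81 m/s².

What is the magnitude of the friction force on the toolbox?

Normal force: N = m g cos θ = 109 × 9.81 × cos 30° = 926 N.
For equilibrium along the incline the friction force must supply f = m g sin θ − P = 534.6 − 1005 = -470.4 N (positive meaning up-slope).
Static friction can supply at most μ_s N = 305.6 N.
Since |-470.4| > 305.6 N, static friction cannot hold it; the toolbox slides up the incline and kinetic friction applies: f = μ_k N = 0.24 × 926 = 222 N.

f ≈ 222 N (down the incline)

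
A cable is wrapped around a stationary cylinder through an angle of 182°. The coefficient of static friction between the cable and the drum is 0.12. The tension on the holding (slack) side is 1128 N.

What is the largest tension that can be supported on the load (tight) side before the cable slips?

At impending slip the capstan equation gives T₂/T₁ = e^{μβ} with β in radians.
β = 182° × π/180 = 3.176 rad.
e^{μβ} = e^{0.12×3.176} = 1.464.
T₂ = T₁ · e^{μβ} = 1128 × 1.464 = 1650 N.

T_max ≈ 1650 N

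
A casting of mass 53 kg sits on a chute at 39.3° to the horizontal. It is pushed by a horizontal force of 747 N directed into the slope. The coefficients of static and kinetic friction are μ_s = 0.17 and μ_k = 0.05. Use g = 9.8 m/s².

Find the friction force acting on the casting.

Resolve perpendicular to the incline: N = m g cos θ + P sin θ = 53×9.8×cos 39.3° + 747×sin 39.3° = 875.1 N.
Along the incline, the net driving force (taking up-slope positive) is P cos θ − m g sin θ = 578.1 − 329 = 249.1 N, so equilibrium requires friction f = -249.1 N (down-slope).
The limit of static friction is μ_s N = 148.8 N.
The required 249.1 N exceeds the static limit, so the casting slides up-slope and f = μ_k N = 0.05×875.1 = 43.8 N.

f ≈ 43.8 N (down the incline)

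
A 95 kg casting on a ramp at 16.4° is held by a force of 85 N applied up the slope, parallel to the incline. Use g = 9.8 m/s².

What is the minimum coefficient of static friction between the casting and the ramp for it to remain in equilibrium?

N = m g cos θ = 893.1 N.
Friction must make up the shortfall along the incline: f = m g sin θ − P = 262.9 − 85 = 177.9 N.
At the threshold f = μ_s N, so μ_s,min = 177.9/893.1 = 0.199.

μ_s,min ≈ 0.199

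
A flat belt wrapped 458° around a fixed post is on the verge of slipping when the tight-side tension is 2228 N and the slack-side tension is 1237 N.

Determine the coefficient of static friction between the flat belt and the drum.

T₂/T₁ = e^{μβ} → μ = ln(T₂/T₁)/β.
β = 458° = 7.994 rad.
μ = ln(2228/1237)/7.994 = ln(1.801)/7.994 = 0.0736.

μ ≈ 0.0736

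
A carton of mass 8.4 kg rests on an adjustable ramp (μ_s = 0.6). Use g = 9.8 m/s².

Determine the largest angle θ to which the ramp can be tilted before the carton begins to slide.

θ_max ≈ 31°

At the slip threshold, m g sin θ = μ_s · m g cos θ, so tan θ = μ_s.
θ_max = arctan(0.6) = 31°.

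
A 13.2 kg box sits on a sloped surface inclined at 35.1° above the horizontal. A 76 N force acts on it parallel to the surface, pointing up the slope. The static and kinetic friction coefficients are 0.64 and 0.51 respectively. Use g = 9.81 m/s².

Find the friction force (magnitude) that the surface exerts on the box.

f ≈ 1.54 N (down the incline)

Perpendicular to the surface, N = m g cos θ = 13.2·9.81·cos 35.1° = 105.9 N.
The friction needed for equilibrium is m g sin θ − P = 74.46 − 76 = -1.541 N, measured positive up-slope.
Static friction can supply at most μ_s N = 67.8 N.
Since |-1.541| ≤ 67.8 N, the box remains in static equilibrium and friction takes exactly the required value.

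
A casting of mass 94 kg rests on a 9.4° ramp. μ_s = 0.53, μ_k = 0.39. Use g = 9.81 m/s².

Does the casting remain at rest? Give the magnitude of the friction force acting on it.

N = m g cos θ = 910 N.
Down-slope weight component: m g sin θ = 151 N.
μ_s N = 482 N.
151 ≤ 482 N, so it stays put; friction = 151 N.

f ≈ 151 N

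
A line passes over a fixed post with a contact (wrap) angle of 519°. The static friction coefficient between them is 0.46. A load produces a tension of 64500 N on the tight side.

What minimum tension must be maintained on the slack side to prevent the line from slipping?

T_min ≈ 1000 N

Capstan equation at impending slip: T_tight/T_slack = e^{μβ}.
β = 519° = 9.058 rad; e^{μβ} = e^{0.46×9.058} = 64.51.
T_slack = T_tight / e^{μβ} = 64500 / 64.51 = 1000 N.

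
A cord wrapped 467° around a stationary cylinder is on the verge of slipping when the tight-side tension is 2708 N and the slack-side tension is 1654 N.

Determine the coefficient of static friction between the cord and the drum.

T₂/T₁ = e^{μβ} → μ = ln(T₂/T₁)/β.
β = 467° = 8.151 rad.
μ = ln(2708/1654)/8.151 = ln(1.637)/8.151 = 0.0605.

μ ≈ 0.0605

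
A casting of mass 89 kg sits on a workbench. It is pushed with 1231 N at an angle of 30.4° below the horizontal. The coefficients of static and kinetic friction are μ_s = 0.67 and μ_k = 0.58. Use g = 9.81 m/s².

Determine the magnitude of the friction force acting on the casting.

f ≈ 868 N

Vertical equilibrium gives N = m g + P sin α = 1496 N.
For equilibrium, f = P cos α = 1231×cos 30.4° = 1062 N.
The static-friction limit is μ_s N = 1002 N.
1062 > 1002 N → the casting slides; f = μ_k N = 0.58×1496 = 868 N.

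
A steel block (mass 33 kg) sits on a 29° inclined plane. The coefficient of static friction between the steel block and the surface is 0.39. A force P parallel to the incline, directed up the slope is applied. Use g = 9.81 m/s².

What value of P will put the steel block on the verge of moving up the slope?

P ≈ 267 N

At impending motion up the slope, friction acts down-slope at its limit: f = μ_s N.
P is parallel to the surface, so N = m g cos θ = 283 N.
Along the incline: P = m g sin θ + μ_s N = 157 + 0.39×283 = 267 N.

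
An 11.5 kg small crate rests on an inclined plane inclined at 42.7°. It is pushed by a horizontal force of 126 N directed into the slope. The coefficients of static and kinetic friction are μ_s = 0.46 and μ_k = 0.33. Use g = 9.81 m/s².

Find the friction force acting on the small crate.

Normal direction: N = m g cos θ + P sin θ = 168.4 N.
Along the incline, the net driving force (taking up-slope positive) is P cos θ − m g sin θ = 92.6 − 76.51 = 16.09 N, so equilibrium requires friction f = -16.09 N (down-slope).
Maximum static friction: μ_s N = 0.46 × 168.4 = 77.44 N.
Since 16.09 N is within the 77.44 N limit, the small crate stays put and friction is exactly 16.1 N.

f ≈ 16.1 N (down the incline)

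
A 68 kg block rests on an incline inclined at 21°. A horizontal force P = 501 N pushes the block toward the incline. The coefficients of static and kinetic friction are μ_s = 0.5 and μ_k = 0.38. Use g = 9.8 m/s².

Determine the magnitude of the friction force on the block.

Resolve perpendicular to the incline: N = m g cos θ + P sin θ = 68×9.8×cos 21° + 501×sin 21° = 801.7 N.
Parallel to the incline: P cos θ − m g sin θ = 467.7 − 238.8 = 228.9 N; the friction needed to balance this is 228.9 N acting down the slope.
Maximum static friction: μ_s N = 0.5 × 801.7 = 400.8 N.
|f_req| = 228.9 ≤ 400.8 N → the block is in equilibrium; friction equals the required value.

f ≈ 229 N (down the incline)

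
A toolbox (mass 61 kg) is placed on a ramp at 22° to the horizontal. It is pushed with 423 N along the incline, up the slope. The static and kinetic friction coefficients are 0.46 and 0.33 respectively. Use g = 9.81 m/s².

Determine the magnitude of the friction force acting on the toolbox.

f ≈ 199 N (down the incline)

The normal reaction is N = m g cos θ = 554.8 N.
The friction needed for equilibrium is m g sin θ − P = 224.2 − 423 = -198.8 N, measured positive up-slope.
The static-friction ceiling is μ_s N = 0.46 × 554.8 = 255.2 N.
Since |-198.8| ≤ 255.2 N, no slip — friction simply equals what equilibrium demands.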